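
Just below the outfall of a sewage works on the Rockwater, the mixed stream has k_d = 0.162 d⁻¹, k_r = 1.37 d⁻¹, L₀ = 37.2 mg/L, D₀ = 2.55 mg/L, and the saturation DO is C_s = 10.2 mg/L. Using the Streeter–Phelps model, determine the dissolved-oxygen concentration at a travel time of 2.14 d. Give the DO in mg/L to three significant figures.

DO ≈ 6.80 mg/L

k_d L₀/(k_r−k_d) = 0.162×37.2/(1.37−0.162) = 6.026/1.208 = 4.989 mg/L.
e^(−k_d t) = e^(−0.162×2.140) = 0.7070; e^(−k_r t) = e^(−1.37×2.140) = 0.05330.
D = 4.989 × (0.7070 − 0.05330) + 2.55 × 0.05330 = 3.261 + 0.1359 = 3.397 mg/L.
DO = C_s − D = 10.2 − 3.397 = 6.803 mg/L.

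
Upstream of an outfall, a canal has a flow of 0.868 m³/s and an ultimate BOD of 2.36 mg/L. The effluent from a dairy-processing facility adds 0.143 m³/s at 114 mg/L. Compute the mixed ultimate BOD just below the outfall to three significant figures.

Flow-weighted mixing: C = (Q_r C_r + Q_w C_w)/(Q_r + Q_w)
= (0.868×2.36 + 0.143×114)/(0.868 + 0.143) = 18.35/1.011 = 18.15 mg/L.

18.2 mg/L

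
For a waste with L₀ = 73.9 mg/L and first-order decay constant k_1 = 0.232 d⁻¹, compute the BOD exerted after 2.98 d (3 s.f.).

y ≈ 36.9 mg/L

y_t = L₀(1 − e^(−k_1 t)) = 73.9 × (1 − e^(−0.232×2.98))
= 73.9 × (1 − 0.5009) = 73.9 × 0.4991 = 36.88 mg/L.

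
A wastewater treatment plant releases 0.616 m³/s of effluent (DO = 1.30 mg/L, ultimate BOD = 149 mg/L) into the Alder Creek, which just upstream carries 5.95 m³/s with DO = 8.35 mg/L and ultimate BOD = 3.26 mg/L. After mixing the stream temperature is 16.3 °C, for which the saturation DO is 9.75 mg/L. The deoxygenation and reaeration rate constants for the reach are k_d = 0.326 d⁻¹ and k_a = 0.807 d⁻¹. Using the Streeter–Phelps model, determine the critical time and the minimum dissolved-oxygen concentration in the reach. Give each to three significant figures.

Mixed DO = (5.95×8.35 + 0.616×1.30)/(5.95+0.616) = 50.48/6.566 = 7.689 mg/L.
Mixed L₀ = (5.95×3.26 + 0.616×149)/(6.566) = 111.2/6.566 = 16.93 mg/L.
Initial deficit D₀ = C_s − DO₀ = 9.75 − 7.689 = 2.061 mg/L.
t_c = (1/0.4810) ln[(0.807/0.326)(1 − 2.061×0.4810/(0.326×16.93))] = 2.079 × ln(2.031) = 1.473 d.
D_c = (0.326/0.807) × 16.93 × e^(−0.326×1.473) = 0.4040 × 16.93 × 0.6187 = 4.232 mg/L.
Minimum DO = 9.75 − 4.232 = 5.518 mg/L.

t_c ≈ 1.47 d; minimum DO ≈ 5.52 mg/L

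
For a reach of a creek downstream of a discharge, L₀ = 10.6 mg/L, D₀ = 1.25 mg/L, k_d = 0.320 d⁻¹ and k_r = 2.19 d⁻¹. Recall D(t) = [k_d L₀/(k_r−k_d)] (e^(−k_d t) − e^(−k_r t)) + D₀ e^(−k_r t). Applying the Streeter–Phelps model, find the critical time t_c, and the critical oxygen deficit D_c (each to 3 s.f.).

At the critical point dD/dt = 0, so k_d L₀ e^(−k_d t) = k_r D. Substituting D(t) from the Streeter–Phelps equation and solving for t gives
t_c = ln[(k_r/k_d)(1 − D₀(k_r−k_d)/(k_d L₀))] / (k_r−k_d).
Here k_r−k_d = 1.870 d⁻¹ and 1 − D₀(k_r−k_d)/(k_d L₀) = 1 − 1.25×1.870/(0.320×10.6) = 0.3109, so
t_c = ln(6.844 × 0.3109) / 1.870 = 0.7550 / 1.870 = 0.4037 d.
L(t_c) = L₀ e^(−k_d t_c) = 10.6 × 0.8788 = 9.315 mg/L, and at the critical point k_r D_c = k_d L, so D_c = (0.320/2.19) × 9.315 = 1.361 mg/L.

t_c ≈ 0.404 d; D_c ≈ 1.36 mg/L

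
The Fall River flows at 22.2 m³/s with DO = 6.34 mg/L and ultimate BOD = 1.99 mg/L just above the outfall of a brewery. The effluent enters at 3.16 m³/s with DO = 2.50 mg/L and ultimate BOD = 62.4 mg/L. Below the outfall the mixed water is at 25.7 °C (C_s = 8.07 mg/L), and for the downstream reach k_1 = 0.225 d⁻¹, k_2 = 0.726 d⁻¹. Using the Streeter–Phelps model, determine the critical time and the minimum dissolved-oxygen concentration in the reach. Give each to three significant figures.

t_c ≈ 0.887 d; minimum DO ≈ 5.65 mg/L

Mixed DO = (22.2×6.34 + 3.16×2.50)/(22.2+3.16) = 148.6/25.36 = 5.862 mg/L.
Mixed L₀ = (22.2×1.99 + 3.16×62.4)/(25.36) = 241.4/25.36 = 9.517 mg/L.
Initial deficit D₀ = C_s − DO₀ = 8.07 − 5.862 = 2.208 mg/L.
t_c = (1/0.5010) ln[(0.726/0.225)(1 − 2.208×0.5010/(0.225×9.517))] = 1.996 × ln(1.559) = 0.8869 d.
D_c = (0.225/0.726) × 9.517 × e^(−0.225×0.8869) = 0.3099 × 9.517 × 0.8191 = 2.416 mg/L.
Minimum DO = 8.07 − 2.416 = 5.654 mg/L.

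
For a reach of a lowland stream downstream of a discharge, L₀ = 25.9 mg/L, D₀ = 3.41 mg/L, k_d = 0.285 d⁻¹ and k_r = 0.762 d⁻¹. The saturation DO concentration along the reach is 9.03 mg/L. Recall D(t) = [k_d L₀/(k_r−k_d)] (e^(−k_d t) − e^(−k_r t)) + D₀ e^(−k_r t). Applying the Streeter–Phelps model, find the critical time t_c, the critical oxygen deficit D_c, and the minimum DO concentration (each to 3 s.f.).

With k_r/k_d = 2.674 and 1 − D₀(k_r−k_d)/(k_d L₀) = 0.7796,
t_c = ln(2.674 × 0.7796) / (0.762 − 0.285) = ln(2.085) / 0.4770 = 0.7345/0.4770 = 1.540 d.
D_c = (k_d/k_r) L₀ e^(−k_d t_c) = (0.285/0.762) × 25.9 × e^(−0.285×1.540) = 0.3740 × 25.9 × 0.6448 = 6.246 mg/L.
Minimum DO = C_s − D_c = 9.03 − 6.246 = 2.784 mg/L.

t_c ≈ 1.54 d; D_c ≈ 6.25 mg/L; min DO ≈ 2.78 mg/L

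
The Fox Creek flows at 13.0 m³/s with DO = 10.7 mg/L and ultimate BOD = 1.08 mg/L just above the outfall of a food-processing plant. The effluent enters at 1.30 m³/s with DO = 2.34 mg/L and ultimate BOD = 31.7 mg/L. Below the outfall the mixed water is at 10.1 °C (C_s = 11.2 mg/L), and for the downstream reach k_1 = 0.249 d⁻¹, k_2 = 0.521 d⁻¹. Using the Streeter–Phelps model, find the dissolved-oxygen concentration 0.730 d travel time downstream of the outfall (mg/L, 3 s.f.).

DO ≈ 9.81 mg/L

Mixed DO = (13.0×10.7 + 1.30×2.34)/(13.0+1.30) = 142.1/14.30 = 9.940 mg/L.
Mixed L₀ = (13.0×1.08 + 1.30×31.7)/(14.30) = 55.25/14.30 = 3.864 mg/L.
Initial deficit D₀ = C_s − DO₀ = 11.2 − 9.940 = 1.260 mg/L.
D(0.730) = [0.249×3.864/(0.521−0.249)](e^(−0.249×0.730) − e^(−0.521×0.730)) + 1.260 e^(−0.521×0.730)
= 3.537 × (0.8338 − 0.6836) + 1.260 × 0.6836 = 1.392 mg/L.
DO = 11.2 − 1.392 = 9.808 mg/L.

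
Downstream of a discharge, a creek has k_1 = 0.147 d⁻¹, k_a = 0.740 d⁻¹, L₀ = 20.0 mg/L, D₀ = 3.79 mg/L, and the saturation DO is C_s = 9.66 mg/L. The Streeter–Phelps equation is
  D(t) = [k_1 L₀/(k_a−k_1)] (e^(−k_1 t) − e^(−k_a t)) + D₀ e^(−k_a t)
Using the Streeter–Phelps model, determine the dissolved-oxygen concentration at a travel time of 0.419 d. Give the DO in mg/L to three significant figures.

DO ≈ 5.85 mg/L

k_1 L₀/(k_a−k_1) = 0.147×20.0/(0.740−0.147) = 2.940/0.5930 = 4.958 mg/L.
e^(−k_1 t) = e^(−0.147×0.4190) = 0.9403; e^(−k_a t) = e^(−0.740×0.4190) = 0.7334.
D = 4.958 × (0.9403 − 0.7334) + 3.79 × 0.7334 = 1.026 + 2.780 = 3.805 mg/L.
DO = C_s − D = 9.66 − 3.805 = 5.855 mg/L.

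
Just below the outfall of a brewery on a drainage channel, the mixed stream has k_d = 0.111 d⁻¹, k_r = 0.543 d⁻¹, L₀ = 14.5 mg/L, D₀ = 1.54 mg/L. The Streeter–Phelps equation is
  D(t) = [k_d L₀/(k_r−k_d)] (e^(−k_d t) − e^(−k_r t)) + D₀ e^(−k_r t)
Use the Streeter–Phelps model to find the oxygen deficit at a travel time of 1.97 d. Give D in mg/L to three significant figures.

k_d L₀/(k_r−k_d) = 0.111×14.5/(0.543−0.111) = 1.609/0.4320 = 3.726 mg/L.
e^(−k_d t) = e^(−0.111×1.970) = 0.8036; e^(−k_r t) = e^(−0.543×1.970) = 0.3431.
D = 3.726 × (0.8036 − 0.3431) + 1.54 × 0.3431 = 1.716 + 0.5284 = 2.244 mg/L.

D ≈ 2.24 mg/L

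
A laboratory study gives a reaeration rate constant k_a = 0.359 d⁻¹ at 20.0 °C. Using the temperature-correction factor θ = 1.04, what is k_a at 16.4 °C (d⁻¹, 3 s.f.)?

k_a ≈ 0.312 d⁻¹

k_a(T₂) = k_a(T₁) · θ^(T₂−T₁) = 0.359 × 1.04^(16.4−20.0)
= 0.359 × 1.04^-3.60 = 0.359 × 0.8683 = 0.3117 d⁻¹.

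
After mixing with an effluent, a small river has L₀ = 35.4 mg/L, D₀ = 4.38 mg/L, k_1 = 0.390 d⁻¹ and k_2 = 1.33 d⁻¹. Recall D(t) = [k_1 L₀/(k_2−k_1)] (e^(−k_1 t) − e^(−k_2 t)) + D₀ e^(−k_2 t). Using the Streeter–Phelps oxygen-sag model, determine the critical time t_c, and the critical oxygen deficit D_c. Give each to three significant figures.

With k_2/k_1 = 3.410 and 1 − D₀(k_2−k_1)/(k_1 L₀) = 0.7018,
t_c = ln(3.410 × 0.7018) / (1.33 − 0.390) = ln(2.393) / 0.9400 = 0.8727/0.9400 = 0.9284 d.
L(t_c) = L₀ e^(−k_1 t_c) = 35.4 × 0.6962 = 24.65 mg/L, and at the critical point k_2 D_c = k_1 L, so D_c = (0.390/1.33) × 24.65 = 7.227 mg/L.

t_c ≈ 0.928 d; D_c ≈ 7.23 mg/L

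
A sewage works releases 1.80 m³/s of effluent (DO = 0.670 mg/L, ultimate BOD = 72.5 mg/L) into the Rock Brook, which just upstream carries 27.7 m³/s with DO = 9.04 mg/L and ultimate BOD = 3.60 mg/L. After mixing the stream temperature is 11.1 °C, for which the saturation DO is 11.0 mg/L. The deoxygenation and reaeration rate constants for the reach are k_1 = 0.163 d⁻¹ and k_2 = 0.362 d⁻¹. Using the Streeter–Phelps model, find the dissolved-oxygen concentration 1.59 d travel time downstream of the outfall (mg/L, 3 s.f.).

DO ≈ 8.27 mg/L

Mixed DO = (27.7×9.04 + 1.80×0.670)/(27.7+1.80) = 251.6/29.50 = 8.529 mg/L.
Mixed L₀ = (27.7×3.60 + 1.80×72.5)/(29.50) = 230.2/29.50 = 7.804 mg/L.
Initial deficit D₀ = C_s − DO₀ = 11.0 − 8.529 = 2.471 mg/L.
D(1.59) = [0.163×7.804/(0.362−0.163)](e^(−0.163×1.59) − e^(−0.362×1.59)) + 2.471 e^(−0.362×1.59)
= 6.392 × (0.7717 − 0.5624) + 2.471 × 0.5624 = 2.727 mg/L.
DO = 11.0 − 2.727 = 8.273 mg/L.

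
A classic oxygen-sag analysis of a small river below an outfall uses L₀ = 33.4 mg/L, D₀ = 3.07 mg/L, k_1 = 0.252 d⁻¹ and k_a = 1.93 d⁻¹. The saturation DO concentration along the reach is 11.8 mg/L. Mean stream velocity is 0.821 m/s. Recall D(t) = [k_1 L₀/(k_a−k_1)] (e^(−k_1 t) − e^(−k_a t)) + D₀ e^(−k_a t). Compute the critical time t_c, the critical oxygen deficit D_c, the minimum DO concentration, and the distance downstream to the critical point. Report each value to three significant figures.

t_c ≈ 0.649 d; D_c ≈ 3.70 mg/L; min DO ≈ 8.10 mg/L; x_c ≈ 46.0 km

t_c = [1/(k_a−k_1)] ln[(k_a/k_1)(1 − D₀(k_a−k_1)/(k_1 L₀))]
= [1/(1.93−0.252)] ln[(1.93/0.252)(1 − 3.07×1.678/(0.252×33.4))]
= (1/1.678) ln[7.659 × 0.3880] = 0.5959 × ln(2.971) = 0.5959 × 1.089 = 0.6490 d.
D_c = (k_1/k_a) L₀ e^(−k_1 t_c) = (0.252/1.93) × 33.4 × e^(−0.252×0.6490) = 0.1306 × 33.4 × 0.8491 = 3.703 mg/L.
Minimum DO = C_s − D_c = 11.8 − 3.703 = 8.097 mg/L.
x_c = v t_c = 0.821 m/s × 0.6490 d × 86400 s/d = 46030 m ≈ 46.0 km.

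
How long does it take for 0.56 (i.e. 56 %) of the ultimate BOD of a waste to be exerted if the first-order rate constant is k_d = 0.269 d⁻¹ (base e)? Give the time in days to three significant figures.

t ≈ 3.05 d

y/L₀ = 1 − e^(−k_d t) = 0.56 ⇒ e^(−k_d t) = 0.440
t = −ln(0.440) / 0.269 = 0.8210 / 0.269 = 3.052 d.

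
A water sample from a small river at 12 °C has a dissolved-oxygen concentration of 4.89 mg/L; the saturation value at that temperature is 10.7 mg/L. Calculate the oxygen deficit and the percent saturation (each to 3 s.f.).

D ≈ 5.81 mg/L; 45.7 % saturation

D = C_s − C = 10.7 − 4.89 = 5.81 mg/L.
% saturation = 4.89/10.7 × 100 = 45.7 %.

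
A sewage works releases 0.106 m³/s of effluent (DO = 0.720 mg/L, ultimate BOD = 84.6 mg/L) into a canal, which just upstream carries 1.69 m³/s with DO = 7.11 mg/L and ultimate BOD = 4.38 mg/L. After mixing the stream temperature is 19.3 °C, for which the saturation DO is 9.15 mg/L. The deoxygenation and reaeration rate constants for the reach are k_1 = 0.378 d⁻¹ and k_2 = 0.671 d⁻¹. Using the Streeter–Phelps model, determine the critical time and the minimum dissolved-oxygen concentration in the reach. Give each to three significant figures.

Mixed DO = (1.69×7.11 + 0.106×0.720)/(1.69+0.106) = 12.09/1.796 = 6.733 mg/L.
Mixed L₀ = (1.69×4.38 + 0.106×84.6)/(1.796) = 16.37/1.796 = 9.115 mg/L.
Initial deficit D₀ = C_s − DO₀ = 9.15 − 6.733 = 2.417 mg/L.
t_c = (1/0.2930) ln[(0.671/0.378)(1 − 2.417×0.2930/(0.378×9.115))] = 3.413 × ln(1.410) = 1.173 d.
D_c = (0.378/0.671) × 9.115 × e^(−0.378×1.173) = 0.5633 × 9.115 × 0.6418 = 3.295 mg/L.
Minimum DO = 9.15 − 3.295 = 5.855 mg/L.

t_c ≈ 1.17 d; minimum DO ≈ 5.85 mg/L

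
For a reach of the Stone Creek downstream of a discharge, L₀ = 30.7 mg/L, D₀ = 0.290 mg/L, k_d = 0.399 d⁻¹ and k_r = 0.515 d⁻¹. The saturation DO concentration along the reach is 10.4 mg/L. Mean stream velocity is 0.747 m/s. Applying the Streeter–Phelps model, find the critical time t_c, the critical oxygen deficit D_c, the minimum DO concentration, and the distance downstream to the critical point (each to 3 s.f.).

t_c ≈ 2.18 d; D_c ≈ 9.98 mg/L; min DO ≈ 0.419 mg/L; x_c ≈ 140 km

With k_r/k_d = 1.291 and 1 − D₀(k_r−k_d)/(k_d L₀) = 0.9973,
t_c = ln(1.291 × 0.9973) / (0.515 − 0.399) = ln(1.287) / 0.1160 = 0.2525/0.1160 = 2.176 d.
D_c = (k_d/k_r) L₀ e^(−k_d t_c) = (0.399/0.515) × 30.7 × e^(−0.399×2.176) = 0.7748 × 30.7 × 0.4196 = 9.981 mg/L.
Minimum DO = C_s − D_c = 10.4 − 9.981 = 0.4189 mg/L.
x_c = v t_c = 0.747 m/s × 2.176 d × 86400 s/d = 140500 m ≈ 140 km.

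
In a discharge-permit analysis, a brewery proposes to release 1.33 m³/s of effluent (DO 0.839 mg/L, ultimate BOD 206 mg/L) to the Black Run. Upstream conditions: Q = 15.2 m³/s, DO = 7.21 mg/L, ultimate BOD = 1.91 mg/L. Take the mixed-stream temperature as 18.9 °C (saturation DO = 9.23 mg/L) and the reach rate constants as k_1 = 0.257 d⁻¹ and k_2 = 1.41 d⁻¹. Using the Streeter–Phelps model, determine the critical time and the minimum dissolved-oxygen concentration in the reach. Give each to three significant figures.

Mixed DO = (15.2×7.21 + 1.33×0.839)/(15.2+1.33) = 110.7/16.53 = 6.697 mg/L.
Mixed L₀ = (15.2×1.91 + 1.33×206)/(16.53) = 303.0/16.53 = 18.33 mg/L.
Initial deficit D₀ = C_s − DO₀ = 9.23 − 6.697 = 2.533 mg/L.
t_c = (1/1.153) ln[(1.41/0.257)(1 − 2.533×1.153/(0.257×18.33))] = 0.8673 × ln(2.086) = 0.6376 d.
D_c = (0.257/1.41) × 18.33 × e^(−0.257×0.6376) = 0.1823 × 18.33 × 0.8489 = 2.836 mg/L.
Minimum DO = 9.23 − 2.836 = 6.394 mg/L.

t_c ≈ 0.638 d; minimum DO ≈ 6.39 mg/L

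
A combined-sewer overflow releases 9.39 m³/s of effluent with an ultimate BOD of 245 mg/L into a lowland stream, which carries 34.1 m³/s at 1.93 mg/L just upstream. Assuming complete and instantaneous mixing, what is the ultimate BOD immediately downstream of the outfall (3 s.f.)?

54.4 mg/L

Flow-weighted mixing: C = (Q_r C_r + Q_w C_w)/(Q_r + Q_w)
= (34.1×1.93 + 9.39×245)/(34.1 + 9.39) = 2366/43.49 = 54.41 mg/L.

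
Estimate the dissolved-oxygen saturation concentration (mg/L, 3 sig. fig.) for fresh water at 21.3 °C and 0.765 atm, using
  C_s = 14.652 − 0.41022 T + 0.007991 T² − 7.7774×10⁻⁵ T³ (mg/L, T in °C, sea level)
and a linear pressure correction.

C_s ≈ 6.72 mg/L

At sea level: C_s = 14.652 − 0.41022×21.3 + 0.007991×21.3² − 7.7774×10⁻⁵×21.3³ = 8.788 mg/L.
Pressure correction: C_s' = 8.788 × 0.765 = 6.723 mg/L.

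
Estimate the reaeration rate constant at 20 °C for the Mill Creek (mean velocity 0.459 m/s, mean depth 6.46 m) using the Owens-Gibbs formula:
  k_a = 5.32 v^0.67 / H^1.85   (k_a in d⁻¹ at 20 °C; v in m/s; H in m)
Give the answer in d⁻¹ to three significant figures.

k_a ≈ 0.100 d⁻¹

k_a = 5.32 × 0.459^0.67 / 6.46^1.85 = 5.32 × 0.5935 / 31.54 = 0.1001 d⁻¹.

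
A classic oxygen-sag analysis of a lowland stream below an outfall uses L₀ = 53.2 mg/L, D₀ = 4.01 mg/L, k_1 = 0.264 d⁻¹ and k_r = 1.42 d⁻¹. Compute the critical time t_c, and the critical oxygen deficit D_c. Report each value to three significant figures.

With k_r/k_1 = 5.379 and 1 − D₀(k_r−k_1)/(k_1 L₀) = 0.6699,
t_c = ln(5.379 × 0.6699) / (1.42 − 0.264) = ln(3.603) / 1.156 = 1.282/1.156 = 1.109 d.
D_c = (k_1/k_r) L₀ e^(−k_1 t_c) = (0.264/1.42) × 53.2 × e^(−0.264×1.109) = 0.1859 × 53.2 × 0.7462 = 7.381 mg/L.

t_c ≈ 1.11 d; D_c ≈ 7.38 mg/L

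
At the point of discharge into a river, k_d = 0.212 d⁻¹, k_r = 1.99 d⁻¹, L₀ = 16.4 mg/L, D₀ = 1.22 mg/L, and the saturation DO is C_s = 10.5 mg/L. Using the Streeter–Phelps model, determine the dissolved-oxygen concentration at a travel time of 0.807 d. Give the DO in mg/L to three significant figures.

DO ≈ 9.00 mg/L

k_d L₀/(k_r−k_d) = 0.212×16.4/(1.99−0.212) = 3.477/1.778 = 1.955 mg/L.
e^(−k_d t) = e^(−0.212×0.8070) = 0.8428; e^(−k_r t) = e^(−1.99×0.8070) = 0.2007.
D = 1.955 × (0.8428 − 0.2007) + 1.22 × 0.2007 = 1.255 + 0.2449 = 1.500 mg/L.
DO = C_s − D = 10.5 − 1.500 = 9.000 mg/L.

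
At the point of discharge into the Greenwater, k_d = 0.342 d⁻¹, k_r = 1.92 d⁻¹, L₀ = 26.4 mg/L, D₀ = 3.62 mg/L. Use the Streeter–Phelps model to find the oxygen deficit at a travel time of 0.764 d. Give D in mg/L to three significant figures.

D ≈ 3.92 mg/L

k_d L₀/(k_r−k_d) = 0.342×26.4/(1.92−0.342) = 9.029/1.578 = 5.722 mg/L.
e^(−k_d t) = e^(−0.342×0.7640) = 0.7701; e^(−k_r t) = e^(−1.92×0.7640) = 0.2306.
D = 5.722 × (0.7701 − 0.2306) + 3.62 × 0.2306 = 3.086 + 0.8349 = 3.921 mg/L.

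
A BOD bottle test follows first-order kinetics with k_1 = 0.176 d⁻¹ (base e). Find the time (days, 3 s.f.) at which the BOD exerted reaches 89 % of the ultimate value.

t ≈ 12.5 d

y/L₀ = 1 − e^(−k_1 t) = 0.89 ⇒ e^(−k_1 t) = 0.110
t = −ln(0.110) / 0.176 = 2.207 / 0.176 = 12.54 d.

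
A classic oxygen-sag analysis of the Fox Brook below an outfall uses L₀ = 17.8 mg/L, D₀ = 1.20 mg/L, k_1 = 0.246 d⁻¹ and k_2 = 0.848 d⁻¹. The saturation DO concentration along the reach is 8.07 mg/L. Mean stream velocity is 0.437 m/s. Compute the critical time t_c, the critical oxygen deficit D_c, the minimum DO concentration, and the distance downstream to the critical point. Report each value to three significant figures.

At the critical point dD/dt = 0, so k_1 L₀ e^(−k_1 t) = k_2 D. Substituting D(t) from the Streeter–Phelps equation and solving for t gives
t_c = ln[(k_2/k_1)(1 − D₀(k_2−k_1)/(k_1 L₀))] / (k_2−k_1).
Here k_2−k_1 = 0.6020 d⁻¹ and 1 − D₀(k_2−k_1)/(k_1 L₀) = 1 − 1.20×0.6020/(0.246×17.8) = 0.8350, so
t_c = ln(3.447 × 0.8350) / 0.6020 = 1.057 / 0.6020 = 1.756 d.
D_c = (k_1/k_2) L₀ e^(−k_1 t_c) = (0.246/0.848) × 17.8 × e^(−0.246×1.756) = 0.2901 × 17.8 × 0.6492 = 3.352 mg/L.
Minimum DO = C_s − D_c = 8.07 − 3.352 = 4.718 mg/L.
x_c = v t_c = 0.437 m/s × 1.756 d × 86400 s/d = 66310 m ≈ 66.3 km.

t_c ≈ 1.76 d; D_c ≈ 3.35 mg/L; min DO ≈ 4.72 mg/L; x_c ≈ 66.3 km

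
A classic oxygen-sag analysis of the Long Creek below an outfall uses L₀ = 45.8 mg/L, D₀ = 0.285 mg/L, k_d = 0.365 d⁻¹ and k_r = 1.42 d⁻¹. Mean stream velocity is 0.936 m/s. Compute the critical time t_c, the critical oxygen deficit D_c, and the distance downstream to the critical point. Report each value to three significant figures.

With k_r/k_d = 3.890 and 1 − D₀(k_r−k_d)/(k_d L₀) = 0.9820,
t_c = ln(3.890 × 0.9820) / (1.42 − 0.365) = ln(3.820) / 1.055 = 1.340/1.055 = 1.270 d.
D_c = (k_d/k_r) L₀ e^(−k_d t_c) = (0.365/1.42) × 45.8 × e^(−0.365×1.270) = 0.2570 × 45.8 × 0.6289 = 7.404 mg/L.
x_c = v t_c = 0.936 m/s × 1.270 d × 86400 s/d = 102700 m ≈ 103 km.

t_c ≈ 1.27 d; D_c ≈ 7.40 mg/L; x_c ≈ 103 km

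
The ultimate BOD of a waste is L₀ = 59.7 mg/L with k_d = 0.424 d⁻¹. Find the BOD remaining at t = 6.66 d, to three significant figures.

L ≈ 3.54 mg/L

L_t = L₀ e^(−k_d t) = 59.7 × e^(−0.424×6.66) = 59.7 × 0.05938 = 3.545 mg/L.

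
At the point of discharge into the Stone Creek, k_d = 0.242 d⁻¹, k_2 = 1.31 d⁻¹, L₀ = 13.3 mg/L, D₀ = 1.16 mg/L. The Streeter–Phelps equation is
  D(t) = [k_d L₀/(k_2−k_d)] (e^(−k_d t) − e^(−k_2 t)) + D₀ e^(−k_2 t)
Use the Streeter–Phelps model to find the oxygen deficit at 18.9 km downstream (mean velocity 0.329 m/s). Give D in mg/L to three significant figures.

Travel time t = x/v = 18.9 km / (0.329 m/s) = 18900 m / 0.329 m/s = 57450 s = 0.6649 d.
k_d L₀/(k_2−k_d) = 0.242×13.3/(1.31−0.242) = 3.219/1.068 = 3.014 mg/L.
e^(−k_d t) = e^(−0.242×0.6649) = 0.8514; e^(−k_2 t) = e^(−1.31×0.6649) = 0.4185.
D = 3.014 × (0.8514 − 0.4185) + 1.16 × 0.4185 = 1.304 + 0.4855 = 1.790 mg/L.

D ≈ 1.79 mg/L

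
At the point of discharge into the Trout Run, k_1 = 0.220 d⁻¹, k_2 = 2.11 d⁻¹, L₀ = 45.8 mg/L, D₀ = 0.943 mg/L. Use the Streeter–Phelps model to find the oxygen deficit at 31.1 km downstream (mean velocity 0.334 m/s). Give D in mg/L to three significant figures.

Travel time t = x/v = 31.1 km / (0.334 m/s) = 31100 m / 0.334 m/s = 93110 s = 1.078 d.
k_1 L₀/(k_2−k_1) = 0.220×45.8/(2.11−0.220) = 10.08/1.890 = 5.331 mg/L.
e^(−k_1 t) = e^(−0.220×1.078) = 0.7889; e^(−k_2 t) = e^(−2.11×1.078) = 0.1029.
D = 5.331 × (0.7889 − 0.1029) + 0.943 × 0.1029 = 3.657 + 0.09704 = 3.754 mg/L.

D ≈ 3.75 mg/L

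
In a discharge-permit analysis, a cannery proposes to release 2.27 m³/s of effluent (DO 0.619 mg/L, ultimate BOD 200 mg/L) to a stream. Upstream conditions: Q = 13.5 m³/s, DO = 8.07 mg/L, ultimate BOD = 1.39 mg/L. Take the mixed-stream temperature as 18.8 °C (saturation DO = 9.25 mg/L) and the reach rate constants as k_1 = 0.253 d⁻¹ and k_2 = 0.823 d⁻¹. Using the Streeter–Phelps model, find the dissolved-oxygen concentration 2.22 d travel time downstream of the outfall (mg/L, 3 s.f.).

Mixed DO = (13.5×8.07 + 2.27×0.619)/(13.5+2.27) = 110.4/15.77 = 6.997 mg/L.
Mixed L₀ = (13.5×1.39 + 2.27×200)/(15.77) = 472.8/15.77 = 29.98 mg/L.
Initial deficit D₀ = C_s − DO₀ = 9.25 − 6.997 = 2.253 mg/L.
D(2.22) = [0.253×29.98/(0.823−0.253)](e^(−0.253×2.22) − e^(−0.823×2.22)) + 2.253 e^(−0.823×2.22)
= 13.31 × (0.5703 − 0.1609) + 2.253 × 0.1609 = 5.810 mg/L.
DO = 9.25 − 5.810 = 3.440 mg/L.

DO ≈ 3.44 mg/L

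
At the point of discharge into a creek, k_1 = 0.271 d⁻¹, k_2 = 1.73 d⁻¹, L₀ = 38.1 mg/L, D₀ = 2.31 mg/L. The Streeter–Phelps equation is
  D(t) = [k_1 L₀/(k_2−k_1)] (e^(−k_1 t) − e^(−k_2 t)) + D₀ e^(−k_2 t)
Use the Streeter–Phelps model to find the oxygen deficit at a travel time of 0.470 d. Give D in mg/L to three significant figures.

k_1 L₀/(k_2−k_1) = 0.271×38.1/(1.73−0.271) = 10.33/1.459 = 7.077 mg/L.
e^(−k_1 t) = e^(−0.271×0.4700) = 0.8804; e^(−k_2 t) = e^(−1.73×0.4700) = 0.4435.
D = 7.077 × (0.8804 − 0.4435) + 2.31 × 0.4435 = 3.092 + 1.024 = 4.116 mg/L.

D ≈ 4.12 mg/L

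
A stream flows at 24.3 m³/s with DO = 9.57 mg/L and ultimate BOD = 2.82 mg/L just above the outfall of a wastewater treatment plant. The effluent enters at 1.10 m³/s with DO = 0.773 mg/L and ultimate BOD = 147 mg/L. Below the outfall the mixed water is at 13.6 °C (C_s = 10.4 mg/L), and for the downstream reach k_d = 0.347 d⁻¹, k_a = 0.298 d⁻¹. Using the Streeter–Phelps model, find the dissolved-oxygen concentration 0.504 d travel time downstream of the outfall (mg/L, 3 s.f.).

Mixed DO = (24.3×9.57 + 1.10×0.773)/(24.3+1.10) = 233.4/25.40 = 9.189 mg/L.
Mixed L₀ = (24.3×2.82 + 1.10×147)/(25.40) = 230.2/25.40 = 9.064 mg/L.
Initial deficit D₀ = C_s − DO₀ = 10.4 − 9.189 = 1.211 mg/L.
D(0.504) = [0.347×9.064/(0.298−0.347)](e^(−0.347×0.504) − e^(−0.298×0.504)) + 1.211 e^(−0.298×0.504)
= -64.19 × (0.8396 − 0.8605) + 1.211 × 0.8605 = 2.390 mg/L.
DO = 10.4 − 2.390 = 8.010 mg/L.

DO ≈ 8.01 mg/L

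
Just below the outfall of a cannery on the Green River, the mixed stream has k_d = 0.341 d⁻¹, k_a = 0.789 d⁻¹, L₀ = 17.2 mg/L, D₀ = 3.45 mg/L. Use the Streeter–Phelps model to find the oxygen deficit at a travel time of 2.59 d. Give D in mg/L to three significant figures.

k_d L₀/(k_a−k_d) = 0.341×17.2/(0.789−0.341) = 5.865/0.4480 = 13.09 mg/L.
e^(−k_d t) = e^(−0.341×2.590) = 0.4135; e^(−k_a t) = e^(−0.789×2.590) = 0.1296.
D = 13.09 × (0.4135 − 0.1296) + 3.45 × 0.1296 = 3.717 + 0.4470 = 4.164 mg/L.

D ≈ 4.16 mg/L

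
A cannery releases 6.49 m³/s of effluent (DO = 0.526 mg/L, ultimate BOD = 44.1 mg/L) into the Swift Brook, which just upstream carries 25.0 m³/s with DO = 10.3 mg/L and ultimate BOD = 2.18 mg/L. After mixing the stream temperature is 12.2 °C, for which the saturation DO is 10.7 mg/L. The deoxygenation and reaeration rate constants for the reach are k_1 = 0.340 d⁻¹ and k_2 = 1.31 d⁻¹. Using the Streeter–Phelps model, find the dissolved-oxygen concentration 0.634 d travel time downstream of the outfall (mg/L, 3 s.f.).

DO ≈ 8.24 mg/L

Mixed DO = (25.0×10.3 + 6.49×0.526)/(25.0+6.49) = 260.9/31.49 = 8.286 mg/L.
Mixed L₀ = (25.0×2.18 + 6.49×44.1)/(31.49) = 340.7/31.49 = 10.82 mg/L.
Initial deficit D₀ = C_s − DO₀ = 10.7 − 8.286 = 2.414 mg/L.
D(0.634) = [0.340×10.82/(1.31−0.340)](e^(−0.340×0.634) − e^(−1.31×0.634)) + 2.414 e^(−1.31×0.634)
= 3.792 × (0.8061 − 0.4358) + 2.414 × 0.4358 = 2.456 mg/L.
DO = 10.7 − 2.456 = 8.244 mg/L.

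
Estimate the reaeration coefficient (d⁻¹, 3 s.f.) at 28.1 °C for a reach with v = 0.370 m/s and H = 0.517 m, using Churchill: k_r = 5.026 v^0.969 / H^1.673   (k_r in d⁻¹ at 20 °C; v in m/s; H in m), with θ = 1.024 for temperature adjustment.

k_r ≈ 7.01 d⁻¹

k_r(20) = 5.026 × 0.370^0.969 / 0.517^1.673 = 5.026 × 0.3816 / 0.3316 = 5.783 d⁻¹.
k_r(28.1) = 5.783 × 1.024^(28.1−20) = 5.783 × 1.212 = 7.008 d⁻¹.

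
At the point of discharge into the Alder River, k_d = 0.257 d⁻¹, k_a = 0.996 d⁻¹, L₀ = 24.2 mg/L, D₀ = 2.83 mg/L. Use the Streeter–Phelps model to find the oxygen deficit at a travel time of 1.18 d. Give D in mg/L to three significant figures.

D ≈ 4.49 mg/L

k_d L₀/(k_a−k_d) = 0.257×24.2/(0.996−0.257) = 6.219/0.7390 = 8.416 mg/L.
e^(−k_d t) = e^(−0.257×1.180) = 0.7384; e^(−k_a t) = e^(−0.996×1.180) = 0.3087.
D = 8.416 × (0.7384 − 0.3087) + 2.83 × 0.3087 = 3.616 + 0.8737 = 4.490 mg/L.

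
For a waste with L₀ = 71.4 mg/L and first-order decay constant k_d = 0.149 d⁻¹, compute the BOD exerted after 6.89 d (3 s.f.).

y_t = L₀(1 − e^(−k_d t)) = 71.4 × (1 − e^(−0.149×6.89))
= 71.4 × (1 − 0.3582) = 71.4 × 0.6418 = 45.82 mg/L.

y ≈ 45.8 mg/L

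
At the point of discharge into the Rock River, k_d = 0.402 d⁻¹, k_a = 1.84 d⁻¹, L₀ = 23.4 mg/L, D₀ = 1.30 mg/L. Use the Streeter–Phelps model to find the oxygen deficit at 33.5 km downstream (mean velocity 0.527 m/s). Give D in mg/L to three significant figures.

D ≈ 3.51 mg/L

Travel time t = x/v = 33.5 km / (0.527 m/s) = 33500 m / 0.527 m/s = 63570 s = 0.7357 d.
k_d L₀/(k_a−k_d) = 0.402×23.4/(1.84−0.402) = 9.407/1.438 = 6.542 mg/L.
e^(−k_d t) = e^(−0.402×0.7357) = 0.7440; e^(−k_a t) = e^(−1.84×0.7357) = 0.2583.
D = 6.542 × (0.7440 − 0.2583) + 1.30 × 0.2583 = 3.177 + 0.3358 = 3.513 mg/L.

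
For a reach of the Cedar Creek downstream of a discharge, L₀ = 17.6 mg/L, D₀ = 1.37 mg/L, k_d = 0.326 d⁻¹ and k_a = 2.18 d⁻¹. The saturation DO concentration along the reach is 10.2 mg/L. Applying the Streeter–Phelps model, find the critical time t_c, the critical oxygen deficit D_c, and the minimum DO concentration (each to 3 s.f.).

With k_a/k_d = 6.687 and 1 − D₀(k_a−k_d)/(k_d L₀) = 0.5573,
t_c = ln(6.687 × 0.5573) / (2.18 − 0.326) = ln(3.727) / 1.854 = 1.316/1.854 = 0.7096 d.
L(t_c) = L₀ e^(−k_d t_c) = 17.6 × 0.7935 = 13.97 mg/L, and at the critical point k_a D_c = k_d L, so D_c = (0.326/2.18) × 13.97 = 2.088 mg/L.
Minimum DO = C_s − D_c = 10.2 − 2.088 = 8.112 mg/L.

t_c ≈ 0.710 d; D_c ≈ 2.09 mg/L; min DO ≈ 8.11 mg/L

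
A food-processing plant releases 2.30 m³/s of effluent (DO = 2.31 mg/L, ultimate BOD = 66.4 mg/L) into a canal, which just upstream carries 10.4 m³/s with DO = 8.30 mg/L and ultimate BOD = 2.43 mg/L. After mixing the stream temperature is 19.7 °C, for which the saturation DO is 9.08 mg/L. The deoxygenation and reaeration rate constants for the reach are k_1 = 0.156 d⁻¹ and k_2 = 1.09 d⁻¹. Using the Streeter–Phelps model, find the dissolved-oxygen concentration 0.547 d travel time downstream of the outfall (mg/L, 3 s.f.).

DO ≈ 7.19 mg/L

Mixed DO = (10.4×8.30 + 2.30×2.31)/(10.4+2.30) = 91.63/12.70 = 7.215 mg/L.
Mixed L₀ = (10.4×2.43 + 2.30×66.4)/(12.70) = 178.0/12.70 = 14.02 mg/L.
Initial deficit D₀ = C_s − DO₀ = 9.08 − 7.215 = 1.865 mg/L.
D(0.547) = [0.156×14.02/(1.09−0.156)](e^(−0.156×0.547) − e^(−1.09×0.547)) + 1.865 e^(−1.09×0.547)
= 2.341 × (0.9182 − 0.5509) + 1.865 × 0.5509 = 1.887 mg/L.
DO = 9.08 − 1.887 = 7.193 mg/L.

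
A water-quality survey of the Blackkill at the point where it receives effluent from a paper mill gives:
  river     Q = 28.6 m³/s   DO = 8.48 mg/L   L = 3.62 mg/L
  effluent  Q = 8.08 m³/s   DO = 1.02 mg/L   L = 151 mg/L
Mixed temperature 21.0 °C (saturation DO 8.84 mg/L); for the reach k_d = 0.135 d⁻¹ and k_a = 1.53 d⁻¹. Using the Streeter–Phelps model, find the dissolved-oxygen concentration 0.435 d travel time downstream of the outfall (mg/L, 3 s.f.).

Mixed DO = (28.6×8.48 + 8.08×1.02)/(28.6+8.08) = 250.8/36.68 = 6.837 mg/L.
Mixed L₀ = (28.6×3.62 + 8.08×151)/(36.68) = 1324/36.68 = 36.09 mg/L.
Initial deficit D₀ = C_s − DO₀ = 8.84 − 6.837 = 2.003 mg/L.
D(0.435) = [0.135×36.09/(1.53−0.135)](e^(−0.135×0.435) − e^(−1.53×0.435)) + 2.003 e^(−1.53×0.435)
= 3.492 × (0.9430 − 0.5140) + 2.003 × 0.5140 = 2.528 mg/L.
DO = 8.84 − 2.528 = 6.312 mg/L.

DO ≈ 6.31 mg/L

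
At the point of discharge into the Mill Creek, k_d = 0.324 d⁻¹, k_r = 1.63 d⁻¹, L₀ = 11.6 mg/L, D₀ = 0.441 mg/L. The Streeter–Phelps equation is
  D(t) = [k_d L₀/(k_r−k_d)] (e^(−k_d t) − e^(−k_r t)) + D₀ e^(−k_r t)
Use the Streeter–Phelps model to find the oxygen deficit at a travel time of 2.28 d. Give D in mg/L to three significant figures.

D ≈ 1.32 mg/L

k_d L₀/(k_r−k_d) = 0.324×11.6/(1.63−0.324) = 3.758/1.306 = 2.878 mg/L.
e^(−k_d t) = e^(−0.324×2.280) = 0.4777; e^(−k_r t) = e^(−1.63×2.280) = 0.02432.
D = 2.878 × (0.4777 − 0.02432) + 0.441 × 0.02432 = 1.305 + 0.01073 = 1.316 mg/L.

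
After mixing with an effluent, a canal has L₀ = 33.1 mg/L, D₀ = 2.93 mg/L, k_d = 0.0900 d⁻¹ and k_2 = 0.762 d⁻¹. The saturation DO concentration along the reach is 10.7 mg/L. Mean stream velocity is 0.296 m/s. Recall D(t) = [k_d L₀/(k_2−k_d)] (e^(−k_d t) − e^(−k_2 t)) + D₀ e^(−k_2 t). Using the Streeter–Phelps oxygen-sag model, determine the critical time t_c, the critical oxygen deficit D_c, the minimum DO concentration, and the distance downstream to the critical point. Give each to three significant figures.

t_c ≈ 1.57 d; D_c ≈ 3.39 mg/L; min DO ≈ 7.31 mg/L; x_c ≈ 40.1 km

With k_2/k_d = 8.467 and 1 − D₀(k_2−k_d)/(k_d L₀) = 0.3391,
t_c = ln(8.467 × 0.3391) / (0.762 − 0.0900) = ln(2.871) / 0.6720 = 1.055/0.6720 = 1.569 d.
L(t_c) = L₀ e^(−k_d t_c) = 33.1 × 0.8683 = 28.74 mg/L, and at the critical point k_2 D_c = k_d L, so D_c = (0.0900/0.762) × 28.74 = 3.395 mg/L.
Minimum DO = C_s − D_c = 10.7 − 3.395 = 7.305 mg/L.
x_c = v t_c = 0.296 m/s × 1.569 d × 86400 s/d = 40130 m ≈ 40.1 km.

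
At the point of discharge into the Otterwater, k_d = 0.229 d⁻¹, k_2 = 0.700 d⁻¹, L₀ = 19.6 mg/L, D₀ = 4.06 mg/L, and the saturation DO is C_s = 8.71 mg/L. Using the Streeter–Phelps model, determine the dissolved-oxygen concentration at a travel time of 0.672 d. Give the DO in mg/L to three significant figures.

k_d L₀/(k_2−k_d) = 0.229×19.6/(0.700−0.229) = 4.488/0.4710 = 9.530 mg/L.
e^(−k_d t) = e^(−0.229×0.6720) = 0.8574; e^(−k_2 t) = e^(−0.700×0.6720) = 0.6248.
D = 9.530 × (0.8574 − 0.6248) + 4.06 × 0.6248 = 2.217 + 2.536 = 4.753 mg/L.
DO = C_s − D = 8.71 − 4.753 = 3.957 mg/L.

DO ≈ 3.96 mg/L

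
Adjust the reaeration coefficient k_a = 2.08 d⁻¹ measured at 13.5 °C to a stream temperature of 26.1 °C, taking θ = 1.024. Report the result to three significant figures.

k_a ≈ 2.80 d⁻¹

k_a(T₂) = k_a(T₁) · θ^(T₂−T₁) = 2.08 × 1.024^(26.1−13.5)
= 2.08 × 1.024^12.6 = 2.08 × 1.348 = 2.804 d⁻¹.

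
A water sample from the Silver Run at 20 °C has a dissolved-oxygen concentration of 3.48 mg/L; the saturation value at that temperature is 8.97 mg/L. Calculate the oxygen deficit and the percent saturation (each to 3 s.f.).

D = C_s − C = 8.97 − 3.48 = 5.49 mg/L.
% saturation = 3.48/8.97 × 100 = 38.8 %.

D ≈ 5.49 mg/L; 38.8 % saturation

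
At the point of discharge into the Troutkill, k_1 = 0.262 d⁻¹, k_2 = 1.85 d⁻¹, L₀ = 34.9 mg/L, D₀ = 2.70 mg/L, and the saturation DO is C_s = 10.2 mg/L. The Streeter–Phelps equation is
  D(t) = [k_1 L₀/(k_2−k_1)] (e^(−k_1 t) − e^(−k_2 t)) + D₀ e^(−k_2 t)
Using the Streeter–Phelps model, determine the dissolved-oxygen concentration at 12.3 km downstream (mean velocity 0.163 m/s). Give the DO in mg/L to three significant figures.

DO ≈ 6.23 mg/L

Travel time t = x/v = 12.3 km / (0.163 m/s) = 12300 m / 0.163 m/s = 75460 s = 0.8734 d.
k_1 L₀/(k_2−k_1) = 0.262×34.9/(1.85−0.262) = 9.144/1.588 = 5.758 mg/L.
e^(−k_1 t) = e^(−0.262×0.8734) = 0.7955; e^(−k_2 t) = e^(−1.85×0.8734) = 0.1987.
D = 5.758 × (0.7955 − 0.1987) + 2.70 × 0.1987 = 3.436 + 0.5366 = 3.973 mg/L.
DO = C_s − D = 10.2 − 3.973 = 6.227 mg/L.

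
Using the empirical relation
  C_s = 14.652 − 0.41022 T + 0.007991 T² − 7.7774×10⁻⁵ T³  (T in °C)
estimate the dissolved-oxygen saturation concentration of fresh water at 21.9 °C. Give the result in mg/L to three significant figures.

C_s ≈ 8.68 mg/L

C_s = 14.652 − 0.41022×21.9 + 0.007991×21.9² − 7.7774×10⁻⁵×21.9³ = 8.684 mg/L.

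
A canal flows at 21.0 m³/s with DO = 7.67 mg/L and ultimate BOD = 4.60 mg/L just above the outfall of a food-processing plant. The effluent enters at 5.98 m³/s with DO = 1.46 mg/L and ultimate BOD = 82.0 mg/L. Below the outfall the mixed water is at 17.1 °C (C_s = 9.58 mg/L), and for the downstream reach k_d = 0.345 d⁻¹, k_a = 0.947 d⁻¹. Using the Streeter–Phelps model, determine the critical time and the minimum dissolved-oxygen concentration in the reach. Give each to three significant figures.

Mixed DO = (21.0×7.67 + 5.98×1.46)/(21.0+5.98) = 169.8/26.98 = 6.294 mg/L.
Mixed L₀ = (21.0×4.60 + 5.98×82.0)/(26.98) = 587.0/26.98 = 21.76 mg/L.
Initial deficit D₀ = C_s − DO₀ = 9.58 − 6.294 = 3.286 mg/L.
t_c = (1/0.6020) ln[(0.947/0.345)(1 − 3.286×0.6020/(0.345×21.76))] = 1.661 × ln(2.021) = 1.169 d.
D_c = (0.345/0.947) × 21.76 × e^(−0.345×1.169) = 0.3643 × 21.76 × 0.6681 = 5.295 mg/L.
Minimum DO = 9.58 − 5.295 = 4.285 mg/L.

t_c ≈ 1.17 d; minimum DO ≈ 4.28 mg/L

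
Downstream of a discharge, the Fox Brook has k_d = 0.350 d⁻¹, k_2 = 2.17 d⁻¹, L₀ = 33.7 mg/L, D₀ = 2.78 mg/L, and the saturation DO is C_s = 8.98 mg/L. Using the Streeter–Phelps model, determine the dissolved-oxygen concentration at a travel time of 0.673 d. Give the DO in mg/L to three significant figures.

DO ≈ 4.72 mg/L

k_d L₀/(k_2−k_d) = 0.350×33.7/(2.17−0.350) = 11.79/1.820 = 6.481 mg/L.
e^(−k_d t) = e^(−0.350×0.6730) = 0.7901; e^(−k_2 t) = e^(−2.17×0.6730) = 0.2321.
D = 6.481 × (0.7901 − 0.2321) + 2.78 × 0.2321 = 3.616 + 0.6454 = 4.262 mg/L.
DO = C_s − D = 8.98 − 4.262 = 4.718 mg/L.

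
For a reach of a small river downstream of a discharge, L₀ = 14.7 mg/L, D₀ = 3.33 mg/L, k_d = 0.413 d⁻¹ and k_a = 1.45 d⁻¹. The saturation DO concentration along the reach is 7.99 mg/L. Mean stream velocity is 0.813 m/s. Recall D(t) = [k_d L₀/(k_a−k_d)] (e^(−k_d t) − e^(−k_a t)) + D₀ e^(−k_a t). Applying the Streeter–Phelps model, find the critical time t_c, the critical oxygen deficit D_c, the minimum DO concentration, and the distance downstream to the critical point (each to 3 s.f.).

t_c ≈ 0.400 d; D_c ≈ 3.55 mg/L; min DO ≈ 4.44 mg/L; x_c ≈ 28.1 km

At the critical point dD/dt = 0, so k_d L₀ e^(−k_d t) = k_a D. Substituting D(t) from the Streeter–Phelps equation and solving for t gives
t_c = ln[(k_a/k_d)(1 − D₀(k_a−k_d)/(k_d L₀))] / (k_a−k_d).
Here k_a−k_d = 1.037 d⁻¹ and 1 − D₀(k_a−k_d)/(k_d L₀) = 1 − 3.33×1.037/(0.413×14.7) = 0.4312, so
t_c = ln(3.511 × 0.4312) / 1.037 = 0.4147 / 1.037 = 0.3999 d.
D_c = (k_d/k_a) L₀ e^(−k_d t_c) = (0.413/1.45) × 14.7 × e^(−0.413×0.3999) = 0.2848 × 14.7 × 0.8478 = 3.550 mg/L.
Minimum DO = C_s − D_c = 7.99 − 3.550 = 4.440 mg/L.
x_c = v t_c = 0.813 m/s × 0.3999 d × 86400 s/d = 28090 m ≈ 28.1 km.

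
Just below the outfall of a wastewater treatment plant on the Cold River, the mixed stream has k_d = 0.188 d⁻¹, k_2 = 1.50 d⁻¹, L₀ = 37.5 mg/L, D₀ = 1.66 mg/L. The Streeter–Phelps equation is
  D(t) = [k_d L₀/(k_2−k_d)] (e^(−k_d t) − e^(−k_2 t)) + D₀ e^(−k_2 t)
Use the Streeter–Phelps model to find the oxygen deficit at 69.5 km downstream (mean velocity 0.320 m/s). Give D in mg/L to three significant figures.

Travel time t = x/v = 69.5 km / (0.320 m/s) = 69500 m / 0.320 m/s = 217200 s = 2.514 d.
k_d L₀/(k_2−k_d) = 0.188×37.5/(1.50−0.188) = 7.050/1.312 = 5.373 mg/L.
e^(−k_d t) = e^(−0.188×2.514) = 0.6234; e^(−k_2 t) = e^(−1.50×2.514) = 0.02304.
D = 5.373 × (0.6234 − 0.02304) + 1.66 × 0.02304 = 3.226 + 0.03824 = 3.264 mg/L.

D ≈ 3.26 mg/L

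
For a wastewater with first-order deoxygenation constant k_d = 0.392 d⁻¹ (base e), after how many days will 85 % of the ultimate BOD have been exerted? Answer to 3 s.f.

t ≈ 4.84 d

y/L₀ = 1 − e^(−k_d t) = 0.85 ⇒ e^(−k_d t) = 0.150
t = −ln(0.150) / 0.392 = 1.897 / 0.392 = 4.840 d.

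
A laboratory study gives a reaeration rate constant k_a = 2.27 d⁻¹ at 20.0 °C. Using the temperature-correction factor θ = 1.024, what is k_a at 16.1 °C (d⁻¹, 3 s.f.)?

k_a(T₂) = k_a(T₁) · θ^(T₂−T₁) = 2.27 × 1.024^(16.1−20.0)
= 2.27 × 1.024^-3.90 = 2.27 × 0.9117 = 2.069 d⁻¹.

k_a ≈ 2.07 d⁻¹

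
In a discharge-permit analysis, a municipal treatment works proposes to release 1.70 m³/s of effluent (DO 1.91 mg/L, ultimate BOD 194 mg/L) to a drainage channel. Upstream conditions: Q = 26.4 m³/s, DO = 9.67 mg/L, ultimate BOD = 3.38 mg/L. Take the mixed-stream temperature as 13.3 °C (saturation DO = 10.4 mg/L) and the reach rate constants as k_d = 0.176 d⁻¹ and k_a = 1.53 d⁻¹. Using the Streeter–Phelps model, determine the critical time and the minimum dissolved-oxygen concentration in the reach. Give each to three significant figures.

Mixed DO = (26.4×9.67 + 1.70×1.91)/(26.4+1.70) = 258.5/28.10 = 9.201 mg/L.
Mixed L₀ = (26.4×3.38 + 1.70×194)/(28.10) = 419.0/28.10 = 14.91 mg/L.
Initial deficit D₀ = C_s − DO₀ = 10.4 − 9.201 = 1.199 mg/L.
t_c = (1/1.354) ln[(1.53/0.176)(1 − 1.199×1.354/(0.176×14.91))] = 0.7386 × ln(3.314) = 0.8849 d.
D_c = (0.176/1.53) × 14.91 × e^(−0.176×0.8849) = 0.1150 × 14.91 × 0.8558 = 1.468 mg/L.
Minimum DO = 10.4 − 1.468 = 8.932 mg/L.

t_c ≈ 0.885 d; minimum DO ≈ 8.93 mg/L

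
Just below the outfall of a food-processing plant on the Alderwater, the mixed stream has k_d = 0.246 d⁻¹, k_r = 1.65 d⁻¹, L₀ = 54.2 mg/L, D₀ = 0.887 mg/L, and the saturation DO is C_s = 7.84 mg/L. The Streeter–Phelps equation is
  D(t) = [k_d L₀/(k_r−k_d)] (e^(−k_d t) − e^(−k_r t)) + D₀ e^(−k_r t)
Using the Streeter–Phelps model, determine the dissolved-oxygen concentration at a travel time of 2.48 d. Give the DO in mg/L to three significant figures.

k_d L₀/(k_r−k_d) = 0.246×54.2/(1.65−0.246) = 13.33/1.404 = 9.497 mg/L.
e^(−k_d t) = e^(−0.246×2.480) = 0.5433; e^(−k_r t) = e^(−1.65×2.480) = 0.01671.
D = 9.497 × (0.5433 − 0.01671) + 0.887 × 0.01671 = 5.001 + 0.01482 = 5.016 mg/L.
DO = C_s − D = 7.84 − 5.016 = 2.824 mg/L.

DO ≈ 2.82 mg/L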